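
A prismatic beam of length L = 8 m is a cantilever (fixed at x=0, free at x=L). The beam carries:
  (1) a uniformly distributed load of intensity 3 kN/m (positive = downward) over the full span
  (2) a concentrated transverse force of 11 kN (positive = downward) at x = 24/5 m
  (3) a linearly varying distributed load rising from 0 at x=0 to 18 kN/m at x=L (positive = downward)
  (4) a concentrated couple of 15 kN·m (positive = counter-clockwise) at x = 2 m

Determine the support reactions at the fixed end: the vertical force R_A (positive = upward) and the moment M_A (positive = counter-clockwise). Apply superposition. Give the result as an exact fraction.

R_A = 107 kN, M_A = 2589/5 kN·m

Load 1 — uniform load w=3 kN/m over full span:
  R_A = wL = 3·8 = 24 kN
  M_A = wL²/2 = 3·8²/2 = 96 kN·m
Load 2 — point force P=11 kN at a=24/5 m (b=L-a=16/5):
  R_A = P = 11 kN
  M_A = Pa = 11·(24/5) = 264/5 kN·m
Load 3 — triangular load w₀=18 kN/m (0→w₀ over full span):
  R_A = w₀L/2 = 18·8/2 = 72 kN
  M_A = w₀L²/3 = 18·8²/3 = 384 kN·m
Load 4 — applied couple M₀=15 kN·m at a=2 m (b=L-a=6):
  R_A = 0 kN
  M_A = -M₀ = -15 kN·m
Superposition: R_A = 107 kN, M_A = 2589/5 kN·m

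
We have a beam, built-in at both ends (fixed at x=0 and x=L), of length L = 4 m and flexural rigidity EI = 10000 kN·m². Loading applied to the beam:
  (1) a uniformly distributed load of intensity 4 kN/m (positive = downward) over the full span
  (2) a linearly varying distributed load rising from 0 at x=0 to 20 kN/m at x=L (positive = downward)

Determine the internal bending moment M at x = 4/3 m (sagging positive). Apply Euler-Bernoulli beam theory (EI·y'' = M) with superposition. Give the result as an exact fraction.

Load 1 — uniform load w=4 kN/m over full span:
  M_1 = wLx/2 - wL²/12 - wx²/2 = 4·4·(4/3)/2 - 4·4²/12 - 4·(4/3)²/2 = 16/9 kN·m
Load 2 — triangular load w₀=20 kN/m (0→w₀ over full span):
  M_2 = 3w₀Lx/20 - w₀L²/30 - w₀x³/(6L) = 3·20·4·(4/3)/20 - 20·4²/30 - 20·(4/3)³/(6·4) = 272/81 kN·m
Superposition: M = Σ M_i = 416/81 kN·m ≈ 5.135802 kN·m

M(4/3) = 416/81 kN·m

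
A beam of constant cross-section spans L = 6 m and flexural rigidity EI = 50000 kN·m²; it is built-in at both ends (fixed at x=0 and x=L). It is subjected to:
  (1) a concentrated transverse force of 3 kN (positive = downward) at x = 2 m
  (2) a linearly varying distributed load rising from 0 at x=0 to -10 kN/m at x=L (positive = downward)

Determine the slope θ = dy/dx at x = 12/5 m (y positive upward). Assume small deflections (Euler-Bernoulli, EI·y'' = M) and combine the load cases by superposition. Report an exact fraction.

Load 1 — point force P=3 kN at a=2 m (b=L-a=4):
  θ_1 = Pa²(L-x)(2bL-(3b+a)(L-x))/(2L³EI)  [x>a] = 3·2²·(6-(12/5))·(2·4·6-(3·4+2)·(6-(12/5)))/(2·6³·50000) = -3/625000 rad
Load 2 — triangular load w₀=-10 kN/m (0→w₀ over full span):
  θ_2 = -w₀(2x(L-x)(L-2x)(x+2L)+x²(L-x)²)/(120LEI) = -(-10)·(2·(12/5)·(6-(12/5))·(6-2·(12/5))·((12/5)+2·6)+(12/5)²·(6-(12/5))²)/(120·6·50000) = 81/781250 rad
Superposition: θ = Σ θ_i = 309/3125000 rad ≈ 0.000099 rad

θ(12/5) = 309/3125000 rad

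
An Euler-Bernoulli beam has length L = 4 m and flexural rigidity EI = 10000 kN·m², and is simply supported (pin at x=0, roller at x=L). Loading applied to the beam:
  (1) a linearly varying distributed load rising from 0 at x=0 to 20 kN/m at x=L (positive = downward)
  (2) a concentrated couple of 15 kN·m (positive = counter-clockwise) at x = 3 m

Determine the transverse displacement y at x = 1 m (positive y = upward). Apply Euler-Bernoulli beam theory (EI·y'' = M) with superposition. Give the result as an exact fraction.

y(1) = -29/9600 m

Load 1 — triangular load w₀=20 kN/m (0→w₀ over full span):
  y_1 = -w₀x(7L⁴-10L²x²+3x⁴)/(360LEI) = -20·1·(7·4⁴-10·4²·1²+3·1⁴)/(360·4·10000) = -109/48000 m
Load 2 — applied couple M₀=15 kN·m at a=3 m (b=L-a=1):
  y_2 = (M₀x³/(6L)+C₁x)/EI  [x≤a] with C₁=M₀(3b²-L²)/(6L)=-65/8 = (15·1³/(6·4)+(-65/8)·1)/10000 = -3/4000 m
Superposition: y = Σ y_i = -29/9600 m ≈ -0.003021 m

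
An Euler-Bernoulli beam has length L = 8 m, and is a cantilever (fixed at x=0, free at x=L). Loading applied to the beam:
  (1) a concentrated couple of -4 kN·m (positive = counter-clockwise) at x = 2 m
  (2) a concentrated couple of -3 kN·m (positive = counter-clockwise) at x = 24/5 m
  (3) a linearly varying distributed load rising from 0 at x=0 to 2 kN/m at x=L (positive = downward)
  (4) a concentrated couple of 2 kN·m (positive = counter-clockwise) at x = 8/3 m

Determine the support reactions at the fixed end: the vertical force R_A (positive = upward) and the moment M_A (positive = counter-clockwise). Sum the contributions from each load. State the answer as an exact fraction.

Load 1 — applied couple M₀=-4 kN·m at a=2 m (b=L-a=6):
  R_A = 0 kN
  M_A = -M₀ = -(-4) = 4 kN·m
Load 2 — applied couple M₀=-3 kN·m at a=24/5 m (b=L-a=16/5):
  R_A = 0 kN
  M_A = -M₀ = -(-3) = 3 kN·m
Load 3 — triangular load w₀=2 kN/m (0→w₀ over full span):
  R_A = w₀L/2 = 2·8/2 = 8 kN
  M_A = w₀L²/3 = 2·8²/3 = 128/3 kN·m
Load 4 — applied couple M₀=2 kN·m at a=8/3 m (b=L-a=16/3):
  R_A = 0 kN
  M_A = -M₀ = -2 kN·m
Superposition: R_A = 8 kN, M_A = 143/3 kN·m

R_A = 8 kN, M_A = 143/3 kN·m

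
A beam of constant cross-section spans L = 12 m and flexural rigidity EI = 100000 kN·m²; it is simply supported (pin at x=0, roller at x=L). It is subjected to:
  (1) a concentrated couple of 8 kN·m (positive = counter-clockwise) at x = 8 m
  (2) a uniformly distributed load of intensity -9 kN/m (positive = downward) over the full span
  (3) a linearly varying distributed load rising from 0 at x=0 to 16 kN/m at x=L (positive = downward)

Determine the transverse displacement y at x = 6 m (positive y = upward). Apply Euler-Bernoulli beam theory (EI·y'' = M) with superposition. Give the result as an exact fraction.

y(6) = 23/10000 m

Load 1 — applied couple M₀=8 kN·m at a=8 m (b=L-a=4):
  y_1 = (M₀x³/(6L)+C₁x)/EI  [x≤a] with C₁=M₀(3b²-L²)/(6L)=-32/3 = (8·6³/(6·12)+(-32/3)·6)/100000 = -1/2500 m
Load 2 — uniform load w=-9 kN/m over full span:
  y_2 = -wx(L³-2Lx²+x³)/(24EI) = -(-9)·6·(12³-2·12·6²+6³)/(24·100000) = 243/10000 m
Load 3 — triangular load w₀=16 kN/m (0→w₀ over full span):
  y_3 = -w₀x(7L⁴-10L²x²+3x⁴)/(360LEI) = -16·6·(7·12⁴-10·12²·6²+3·6⁴)/(360·12·100000) = -27/1250 m
Superposition: y = Σ y_i = 23/10000 m ≈ 0.002300 m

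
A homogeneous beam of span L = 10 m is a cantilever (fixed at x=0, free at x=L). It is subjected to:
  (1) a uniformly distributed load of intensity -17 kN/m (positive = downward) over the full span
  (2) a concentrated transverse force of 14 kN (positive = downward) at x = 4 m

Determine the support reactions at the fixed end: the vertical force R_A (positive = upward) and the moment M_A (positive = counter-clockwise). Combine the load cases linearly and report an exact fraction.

Load 1 — uniform load w=-17 kN/m over full span:
  R_A = wL = (-17)·10 = -170 kN
  M_A = wL²/2 = (-17)·10²/2 = -850 kN·m
Load 2 — point force P=14 kN at a=4 m (b=L-a=6):
  R_A = P = 14 kN
  M_A = Pa = 14·4 = 56 kN·m
Superposition: R_A = -156 kN, M_A = -794 kN·m

R_A = -156 kN, M_A = -794 kN·m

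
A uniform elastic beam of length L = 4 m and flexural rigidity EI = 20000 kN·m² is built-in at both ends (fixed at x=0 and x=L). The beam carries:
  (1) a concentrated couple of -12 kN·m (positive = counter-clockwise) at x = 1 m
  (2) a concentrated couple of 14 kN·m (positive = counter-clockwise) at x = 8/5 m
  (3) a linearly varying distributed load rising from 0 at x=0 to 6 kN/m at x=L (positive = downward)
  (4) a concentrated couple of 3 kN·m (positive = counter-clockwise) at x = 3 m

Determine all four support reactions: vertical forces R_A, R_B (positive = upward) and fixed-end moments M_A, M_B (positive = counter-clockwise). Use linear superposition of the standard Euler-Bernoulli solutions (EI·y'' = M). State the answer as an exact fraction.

Load 1 — applied couple M₀=-12 kN·m at a=1 m (b=L-a=3):
  R_A = 6M₀ab/L³ = 6·(-12)·1·3/4³ = -27/8 kN
  M_A = M₀b(2a-b)/L² = (-12)·3·(2·1-3)/4² = 9/4 kN·m
  R_B = -6M₀ab/L³ = -6·(-12)·1·3/4³ = 27/8 kN
  M_B = M₀a(2b-a)/L² = (-12)·1·(2·3-1)/4² = -15/4 kN·m
Load 2 — applied couple M₀=14 kN·m at a=8/5 m (b=L-a=12/5):
  R_A = 6M₀ab/L³ = 6·14·(8/5)·(12/5)/4³ = 126/25 kN
  M_A = M₀b(2a-b)/L² = 14·(12/5)·(2·(8/5)-(12/5))/4² = 42/25 kN·m
  R_B = -6M₀ab/L³ = -6·14·(8/5)·(12/5)/4³ = -126/25 kN
  M_B = M₀a(2b-a)/L² = 14·(8/5)·(2·(12/5)-(8/5))/4² = 112/25 kN·m
Load 3 — triangular load w₀=6 kN/m (0→w₀ over full span):
  R_A = 3w₀L/20 = 3·6·4/20 = 18/5 kN
  M_A = w₀L²/30 = 6·4²/30 = 16/5 kN·m
  R_B = 7w₀L/20 = 7·6·4/20 = 42/5 kN
  M_B = -w₀L²/20 = -6·4²/20 = -24/5 kN·m
Load 4 — applied couple M₀=3 kN·m at a=3 m (b=L-a=1):
  R_A = 6M₀ab/L³ = 6·3·3·1/4³ = 27/32 kN
  M_A = M₀b(2a-b)/L² = 3·1·(2·3-1)/4² = 15/16 kN·m
  R_B = -6M₀ab/L³ = -6·3·3·1/4³ = -27/32 kN
  M_B = M₀a(2b-a)/L² = 3·3·(2·1-3)/4² = -9/16 kN·m
Superposition: R_A = 4887/800 kN, M_A = 3227/400 kN·m, R_B = 4713/800 kN, M_B = -1853/400 kN·m

R_A = 4887/800 kN, M_A = 3227/400 kN·m, R_B = 4713/800 kN, M_B = -1853/400 kN·m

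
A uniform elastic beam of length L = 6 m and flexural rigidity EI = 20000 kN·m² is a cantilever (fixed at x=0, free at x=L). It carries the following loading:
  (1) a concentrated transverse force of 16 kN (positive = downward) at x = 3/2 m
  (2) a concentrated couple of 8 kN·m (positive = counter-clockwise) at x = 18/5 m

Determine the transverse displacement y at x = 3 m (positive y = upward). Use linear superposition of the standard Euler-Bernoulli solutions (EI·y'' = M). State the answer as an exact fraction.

y(3) = -9/20000 m

Load 1 — point force P=16 kN at a=3/2 m (b=L-a=9/2):
  y_1 = -Pa²(3x-a)/(6EI)  [x>a] = -16·(3/2)²·(3·3-(3/2))/(6·20000) = -9/4000 m
Load 2 — applied couple M₀=8 kN·m at a=18/5 m (b=L-a=12/5):
  y_2 = M₀x²/(2EI)  [x≤a] = 8·3²/(2·20000) = 9/5000 m
Superposition: y = Σ y_i = -9/20000 m ≈ -0.000450 m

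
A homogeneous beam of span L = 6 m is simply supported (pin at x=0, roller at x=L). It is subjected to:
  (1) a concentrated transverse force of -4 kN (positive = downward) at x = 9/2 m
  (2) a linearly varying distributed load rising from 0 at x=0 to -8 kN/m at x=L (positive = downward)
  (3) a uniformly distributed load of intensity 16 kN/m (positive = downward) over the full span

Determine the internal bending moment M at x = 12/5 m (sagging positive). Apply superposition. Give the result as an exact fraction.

M(12/5) = 6324/125 kN·m

Load 1 — point force P=-4 kN at a=9/2 m (b=L-a=3/2):
  M_1 = Pbx/L  [x≤a] = (-4)·(3/2)·(12/5)/6 = -12/5 kN·m
Load 2 — triangular load w₀=-8 kN/m (0→w₀ over full span):
  M_2 = w₀Lx/6 - w₀x³/(6L) = (-8)·6·(12/5)/6 - (-8)·(12/5)³/(6·6) = -2016/125 kN·m
Load 3 — uniform load w=16 kN/m over full span:
  M_3 = wx(L-x)/2 = 16·(12/5)·(6-(12/5))/2 = 1728/25 kN·m
Superposition: M = Σ M_i = 6324/125 kN·m ≈ 50.592000 kN·m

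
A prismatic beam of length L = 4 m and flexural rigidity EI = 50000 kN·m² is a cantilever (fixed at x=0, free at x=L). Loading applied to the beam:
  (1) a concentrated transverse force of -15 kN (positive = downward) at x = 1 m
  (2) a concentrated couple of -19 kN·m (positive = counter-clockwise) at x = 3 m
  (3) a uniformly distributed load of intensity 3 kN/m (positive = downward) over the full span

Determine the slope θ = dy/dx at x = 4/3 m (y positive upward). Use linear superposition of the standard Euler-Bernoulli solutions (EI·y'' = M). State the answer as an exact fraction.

θ(4/3) = -2179/2700000 rad

Load 1 — point force P=-15 kN at a=1 m (b=L-a=3):
  θ_1 = -Pa²/(2EI)  [x>a] = -(-15)·1²/(2·50000) = 3/20000 rad
Load 2 — applied couple M₀=-19 kN·m at a=3 m (b=L-a=1):
  θ_2 = M₀x/EI  [x≤a] = (-19)·(4/3)/50000 = -19/37500 rad
Load 3 — uniform load w=3 kN/m over full span:
  θ_3 = -wx(x²-3Lx+3L²)/(6EI) = -3·(4/3)·((4/3)²-3·4·(4/3)+3·4²)/(6·50000) = -38/84375 rad
Superposition: θ = Σ θ_i = -2179/2700000 rad ≈ -0.000807 rad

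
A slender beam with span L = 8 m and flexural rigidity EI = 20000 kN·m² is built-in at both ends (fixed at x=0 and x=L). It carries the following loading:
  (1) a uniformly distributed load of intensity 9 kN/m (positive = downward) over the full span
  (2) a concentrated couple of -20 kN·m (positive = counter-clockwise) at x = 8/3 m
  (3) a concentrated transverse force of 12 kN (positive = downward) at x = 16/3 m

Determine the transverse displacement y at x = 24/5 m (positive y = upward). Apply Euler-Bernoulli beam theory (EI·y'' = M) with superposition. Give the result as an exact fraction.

Load 1 — uniform load w=9 kN/m over full span:
  y_1 = -wx²(L-x)²/(24EI) = -9·(24/5)²·(8-(24/5))²/(24·20000) = -1728/390625 m
Load 2 — applied couple M₀=-20 kN·m at a=8/3 m (b=L-a=16/3):
  y_2 = (R_Ax³/6 - M_Ax²/2 - M₀(x-a)²/2)/EI  [x>a] with R_A=-10/3, M_A=0 = ((-10/3)·(24/5)³/6 - 0·(24/5)²/2 - (-20)·((24/5)-(8/3))²/2)/20000 = -112/140625 m
Load 3 — point force P=12 kN at a=16/3 m (b=L-a=8/3):
  y_3 = -Pb²x²(3aL-(3a+b)x)/(6L³EI)  [x≤a] = -12·(8/3)²·(24/5)²·(3·(16/3)·8-(3·(16/3)+(8/3))·(24/5))/(6·8³·20000) = -96/78125 m
Superposition: y = Σ y_i = -22672/3515625 m ≈ -0.006449 m

y(24/5) = -22672/3515625 m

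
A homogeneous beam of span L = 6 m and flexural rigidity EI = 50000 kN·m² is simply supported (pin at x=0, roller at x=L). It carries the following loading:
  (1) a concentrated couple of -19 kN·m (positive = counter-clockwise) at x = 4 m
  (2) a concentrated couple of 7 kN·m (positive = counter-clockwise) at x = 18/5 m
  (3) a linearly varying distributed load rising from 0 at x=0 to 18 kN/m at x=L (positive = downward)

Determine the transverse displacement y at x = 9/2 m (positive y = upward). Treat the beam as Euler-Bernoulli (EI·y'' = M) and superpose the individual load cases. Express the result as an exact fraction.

Load 1 — applied couple M₀=-19 kN·m at a=4 m (b=L-a=2):
  y_1 = (M₀x³/(6L)-M₀(x-a)²/2+C₁x)/EI  [x>a] with C₁=M₀(3b²-L²)/(6L)=38/3 = ((-19)·(9/2)³/(6·6)-(-19)·((9/2)-4)²/2+(38/3)·(9/2))/50000 = 361/1600000 m
Load 2 — applied couple M₀=7 kN·m at a=18/5 m (b=L-a=12/5):
  y_2 = (M₀x³/(6L)-M₀(x-a)²/2+C₁x)/EI  [x>a] with C₁=M₀(3b²-L²)/(6L)=-91/25 = (7·(9/2)³/(6·6)-7·((9/2)-(18/5))²/2+(-91/25)·(9/2))/50000 = -1197/40000000 m
Load 3 — triangular load w₀=18 kN/m (0→w₀ over full span):
  y_3 = -w₀x(7L⁴-10L²x²+3x⁴)/(360LEI) = -18·(9/2)·(7·6⁴-10·6²·(9/2)²+3·(9/2)⁴)/(360·6·50000) = -28917/12800000 m
Superposition: y = Σ y_i = -660301/320000000 m ≈ -0.002063 m

y(9/2) = -660301/320000000 m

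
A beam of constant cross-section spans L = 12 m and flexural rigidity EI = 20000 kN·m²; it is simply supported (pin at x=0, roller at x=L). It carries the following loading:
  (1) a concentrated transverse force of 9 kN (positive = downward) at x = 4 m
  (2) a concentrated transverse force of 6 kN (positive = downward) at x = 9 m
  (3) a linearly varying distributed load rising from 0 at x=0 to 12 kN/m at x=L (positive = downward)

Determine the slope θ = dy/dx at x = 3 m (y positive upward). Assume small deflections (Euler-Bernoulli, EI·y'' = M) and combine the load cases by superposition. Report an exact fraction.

θ(3) = -15143/800000 rad

Load 1 — point force P=9 kN at a=4 m (b=L-a=8):
  θ_1 = -Pb(L²-b²-3x²)/(6LEI)  [x≤a] = -9·8·(12²-8²-3·3²)/(6·12·20000) = -53/20000 rad
Load 2 — point force P=6 kN at a=9 m (b=L-a=3):
  θ_2 = -Pb(L²-b²-3x²)/(6LEI)  [x≤a] = -6·3·(12²-3²-3·3²)/(6·12·20000) = -27/20000 rad
Load 3 — triangular load w₀=12 kN/m (0→w₀ over full span):
  θ_3 = -w₀(7L⁴-30L²x²+15x⁴)/(360LEI) = -12·(7·12⁴-30·12²·3²+15·3⁴)/(360·12·20000) = -11943/800000 rad
Superposition: θ = Σ θ_i = -15143/800000 rad ≈ -0.018929 rad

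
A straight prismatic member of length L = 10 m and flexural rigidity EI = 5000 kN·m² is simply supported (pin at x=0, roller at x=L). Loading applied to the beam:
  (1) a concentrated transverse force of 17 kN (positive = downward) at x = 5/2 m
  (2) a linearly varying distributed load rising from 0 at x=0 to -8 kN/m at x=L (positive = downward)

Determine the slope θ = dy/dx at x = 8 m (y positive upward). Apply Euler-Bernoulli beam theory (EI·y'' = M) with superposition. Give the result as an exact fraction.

Load 1 — point force P=17 kN at a=5/2 m (b=L-a=15/2):
  θ_1 = -Pa(2L²-6Lx+3x²+a²)/(6LEI)  [x>a] = -17·(5/2)·(2·10²-6·10·8+3·8²+(5/2)²)/(6·10·5000) = 1853/160000 rad
Load 2 — triangular load w₀=-8 kN/m (0→w₀ over full span):
  θ_2 = -w₀(7L⁴-30L²x²+15x⁴)/(360LEI) = -(-8)·(7·10⁴-30·10²·8²+15·8⁴)/(360·10·5000) = -757/28125 rad
Superposition: θ = Σ θ_i = -110407/7200000 rad ≈ -0.015334 rad

θ(8) = -110407/7200000 rad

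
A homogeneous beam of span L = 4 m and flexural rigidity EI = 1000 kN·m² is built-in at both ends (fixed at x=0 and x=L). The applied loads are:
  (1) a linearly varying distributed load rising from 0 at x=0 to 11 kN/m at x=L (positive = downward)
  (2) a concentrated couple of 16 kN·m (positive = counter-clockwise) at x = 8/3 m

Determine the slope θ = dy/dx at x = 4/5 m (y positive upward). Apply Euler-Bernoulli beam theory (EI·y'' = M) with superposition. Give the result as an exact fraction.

θ(4/5) = -1216/234375 rad

Load 1 — triangular load w₀=11 kN/m (0→w₀ over full span):
  θ_1 = -w₀(2x(L-x)(L-2x)(x+2L)+x²(L-x)²)/(120LEI) = -11·(2·(4/5)·(4-(4/5))·(4-2·(4/5))·((4/5)+2·4)+(4/5)²·(4-(4/5))²)/(120·4·1000) = -616/234375 rad
Load 2 — applied couple M₀=16 kN·m at a=8/3 m (b=L-a=4/3):
  θ_2 = (R_Ax²/2 - M_Ax)/EI  [x≤a] with R_A=16/3, M_A=16/3 = ((16/3)·(4/5)²/2 - (16/3)·(4/5))/1000 = -8/3125 rad
Superposition: θ = Σ θ_i = -1216/234375 rad ≈ -0.005188 rad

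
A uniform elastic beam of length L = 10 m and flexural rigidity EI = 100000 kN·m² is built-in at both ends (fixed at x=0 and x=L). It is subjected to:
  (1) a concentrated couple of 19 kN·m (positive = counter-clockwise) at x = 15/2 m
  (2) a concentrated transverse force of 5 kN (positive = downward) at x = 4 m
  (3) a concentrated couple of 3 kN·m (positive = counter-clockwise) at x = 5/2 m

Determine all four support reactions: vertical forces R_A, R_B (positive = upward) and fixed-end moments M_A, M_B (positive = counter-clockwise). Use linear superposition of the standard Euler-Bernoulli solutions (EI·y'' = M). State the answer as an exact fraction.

Load 1 — applied couple M₀=19 kN·m at a=15/2 m (b=L-a=5/2):
  R_A = 6M₀ab/L³ = 6·19·(15/2)·(5/2)/10³ = 171/80 kN
  M_A = M₀b(2a-b)/L² = 19·(5/2)·(2·(15/2)-(5/2))/10² = 95/16 kN·m
  R_B = -6M₀ab/L³ = -6·19·(15/2)·(5/2)/10³ = -171/80 kN
  M_B = M₀a(2b-a)/L² = 19·(15/2)·(2·(5/2)-(15/2))/10² = -57/16 kN·m
Load 2 — point force P=5 kN at a=4 m (b=L-a=6):
  R_A = Pb²(3a+b)/L³ = 5·6²·(3·4+6)/10³ = 81/25 kN
  M_A = Pab²/L² = 5·4·6²/10² = 36/5 kN·m
  R_B = Pa²(a+3b)/L³ = 5·4²·(4+3·6)/10³ = 44/25 kN
  M_B = -Pa²b/L² = -5·4²·6/10² = -24/5 kN·m
Load 3 — applied couple M₀=3 kN·m at a=5/2 m (b=L-a=15/2):
  R_A = 6M₀ab/L³ = 6·3·(5/2)·(15/2)/10³ = 27/80 kN
  M_A = M₀b(2a-b)/L² = 3·(15/2)·(2·(5/2)-(15/2))/10² = -9/16 kN·m
  R_B = -6M₀ab/L³ = -6·3·(5/2)·(15/2)/10³ = -27/80 kN
  M_B = M₀a(2b-a)/L² = 3·(5/2)·(2·(15/2)-(5/2))/10² = 15/16 kN·m
Superposition: R_A = 1143/200 kN, M_A = 503/40 kN·m, R_B = -143/200 kN, M_B = -297/40 kN·m

R_A = 1143/200 kN, M_A = 503/40 kN·m, R_B = -143/200 kN, M_B = -297/40 kN·m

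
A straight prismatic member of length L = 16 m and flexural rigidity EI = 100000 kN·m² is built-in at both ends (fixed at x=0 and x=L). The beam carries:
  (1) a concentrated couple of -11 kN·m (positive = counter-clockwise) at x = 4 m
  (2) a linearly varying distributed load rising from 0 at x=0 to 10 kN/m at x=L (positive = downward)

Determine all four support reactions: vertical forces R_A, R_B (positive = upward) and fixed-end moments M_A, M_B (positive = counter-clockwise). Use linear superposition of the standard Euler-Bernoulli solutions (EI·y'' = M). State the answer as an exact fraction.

R_A = 2973/128 kN, M_A = 4195/48 kN·m, R_B = 7267/128 kN, M_B = -2103/16 kN·m

Load 1 — applied couple M₀=-11 kN·m at a=4 m (b=L-a=12):
  R_A = 6M₀ab/L³ = 6·(-11)·4·12/16³ = -99/128 kN
  M_A = M₀b(2a-b)/L² = (-11)·12·(2·4-12)/16² = 33/16 kN·m
  R_B = -6M₀ab/L³ = -6·(-11)·4·12/16³ = 99/128 kN
  M_B = M₀a(2b-a)/L² = (-11)·4·(2·12-4)/16² = -55/16 kN·m
Load 2 — triangular load w₀=10 kN/m (0→w₀ over full span):
  R_A = 3w₀L/20 = 3·10·16/20 = 24 kN
  M_A = w₀L²/30 = 10·16²/30 = 256/3 kN·m
  R_B = 7w₀L/20 = 7·10·16/20 = 56 kN
  M_B = -w₀L²/20 = -10·16²/20 = -128 kN·m
Superposition: R_A = 2973/128 kN, M_A = 4195/48 kN·m, R_B = 7267/128 kN, M_B = -2103/16 kN·m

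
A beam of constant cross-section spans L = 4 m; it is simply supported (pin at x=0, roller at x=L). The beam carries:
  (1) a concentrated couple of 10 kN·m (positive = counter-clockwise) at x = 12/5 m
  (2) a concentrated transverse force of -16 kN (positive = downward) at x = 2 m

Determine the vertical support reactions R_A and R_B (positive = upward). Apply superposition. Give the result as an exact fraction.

R_A = -11/2 kN, R_B = -21/2 kN

Load 1 — applied couple M₀=10 kN·m at a=12/5 m (b=L-a=8/5):
  R_A = M₀/L = 10/4 = 5/2 kN
  R_B = -M₀/L = -10/4 = -5/2 kN
Load 2 — point force P=-16 kN at a=2 m (b=L-a=2):
  R_A = Pb/L = (-16)·2/4 = -8 kN
  R_B = Pa/L = (-16)·2/4 = -8 kN
Superposition: R_A = -11/2 kN, R_B = -21/2 kN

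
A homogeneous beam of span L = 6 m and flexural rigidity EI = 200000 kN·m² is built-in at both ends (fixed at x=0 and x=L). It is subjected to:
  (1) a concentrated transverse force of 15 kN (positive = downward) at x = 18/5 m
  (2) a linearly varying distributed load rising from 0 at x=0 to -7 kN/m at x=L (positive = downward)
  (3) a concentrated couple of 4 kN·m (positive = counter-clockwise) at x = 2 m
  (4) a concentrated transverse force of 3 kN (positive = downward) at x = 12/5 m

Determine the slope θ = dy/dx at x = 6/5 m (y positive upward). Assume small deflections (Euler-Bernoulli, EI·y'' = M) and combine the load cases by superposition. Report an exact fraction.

θ(6/5) = -3113/312500000 rad

Load 1 — point force P=15 kN at a=18/5 m (b=L-a=12/5):
  θ_1 = -Pb²x(2aL-(3a+b)x)/(2L³EI)  [x≤a] = -15·(12/5)²·(6/5)·(2·(18/5)·6-(3·(18/5)+(12/5))·(6/5))/(2·6³·200000) = -513/15625000 rad
Load 2 — triangular load w₀=-7 kN/m (0→w₀ over full span):
  θ_2 = -w₀(2x(L-x)(L-2x)(x+2L)+x²(L-x)²)/(120LEI) = -(-7)·(2·(6/5)·(6-(6/5))·(6-2·(6/5))·((6/5)+2·6)+(6/5)²·(6-(6/5))²)/(120·6·200000) = 441/15625000 rad
Load 3 — applied couple M₀=4 kN·m at a=2 m (b=L-a=4):
  θ_3 = (R_Ax²/2 - M_Ax)/EI  [x≤a] with R_A=8/9, M_A=0 = ((8/9)·(6/5)²/2 - 0·(6/5))/200000 = 1/312500 rad
Load 4 — point force P=3 kN at a=12/5 m (b=L-a=18/5):
  θ_4 = -Pb²x(2aL-(3a+b)x)/(2L³EI)  [x≤a] = -3·(18/5)²·(6/5)·(2·(12/5)·6-(3·(12/5)+(18/5))·(6/5))/(2·6³·200000) = -2673/312500000 rad
Superposition: θ = Σ θ_i = -3113/312500000 rad ≈ -0.000010 rad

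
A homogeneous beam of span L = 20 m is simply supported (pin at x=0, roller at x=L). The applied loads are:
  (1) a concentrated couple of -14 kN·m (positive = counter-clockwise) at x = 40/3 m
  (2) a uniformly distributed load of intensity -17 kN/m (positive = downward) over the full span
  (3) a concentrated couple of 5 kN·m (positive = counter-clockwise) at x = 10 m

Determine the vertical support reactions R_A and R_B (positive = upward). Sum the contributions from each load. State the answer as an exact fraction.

R_A = -3409/20 kN, R_B = -3391/20 kN

Load 1 — applied couple M₀=-14 kN·m at a=40/3 m (b=L-a=20/3):
  R_A = M₀/L = (-14)/20 = -7/10 kN
  R_B = -M₀/L = -(-14)/20 = 7/10 kN
Load 2 — uniform load w=-17 kN/m over full span:
  R_A = wL/2 = (-17)·20/2 = -170 kN
  R_B = wL/2 = (-17)·20/2 = -170 kN
Load 3 — applied couple M₀=5 kN·m at a=10 m (b=L-a=10):
  R_A = M₀/L = 5/20 = 1/4 kN
  R_B = -M₀/L = -5/20 = -1/4 kN
Superposition: R_A = -3409/20 kN, R_B = -3391/20 kN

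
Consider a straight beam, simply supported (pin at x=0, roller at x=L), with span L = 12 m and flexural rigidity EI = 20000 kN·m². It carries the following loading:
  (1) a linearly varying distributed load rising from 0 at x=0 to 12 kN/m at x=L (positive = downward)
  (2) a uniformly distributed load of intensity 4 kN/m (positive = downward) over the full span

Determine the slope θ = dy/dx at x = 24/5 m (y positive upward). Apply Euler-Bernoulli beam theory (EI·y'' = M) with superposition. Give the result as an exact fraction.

Load 1 — triangular load w₀=12 kN/m (0→w₀ over full span):
  θ_1 = -w₀(7L⁴-30L²x²+15x⁴)/(360LEI) = -12·(7·12⁴-30·12²·(24/5)²+15·(24/5)⁴)/(360·12·20000) = -2907/390625 rad
Load 2 — uniform load w=4 kN/m over full span:
  θ_2 = -w(L³-6Lx²+4x³)/(24EI) = -4·(12³-6·12·(24/5)²+4·(24/5)³)/(24·20000) = -333/78125 rad
Superposition: θ = Σ θ_i = -4572/390625 rad ≈ -0.011704 rad

θ(24/5) = -4572/390625 rad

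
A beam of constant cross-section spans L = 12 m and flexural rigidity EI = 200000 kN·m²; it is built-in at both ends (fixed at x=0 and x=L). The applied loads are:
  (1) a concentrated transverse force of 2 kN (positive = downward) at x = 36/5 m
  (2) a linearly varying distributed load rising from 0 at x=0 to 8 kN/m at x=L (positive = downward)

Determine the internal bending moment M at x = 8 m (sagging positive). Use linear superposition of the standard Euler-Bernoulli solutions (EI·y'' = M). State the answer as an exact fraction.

M(8) = 24344/1125 kN·m

Load 1 — point force P=2 kN at a=36/5 m (b=L-a=24/5):
  M_1 = Pa²(a+3b)(L-x)/L³ - Pa²b/L²  [x>a] = 2·(36/5)²·((36/5)+3·(24/5))·(12-8)/12³ - 2·(36/5)²·(24/5)/12² = 216/125 kN·m
Load 2 — triangular load w₀=8 kN/m (0→w₀ over full span):
  M_2 = 3w₀Lx/20 - w₀L²/30 - w₀x³/(6L) = 3·8·12·8/20 - 8·12²/30 - 8·8³/(6·12) = 896/45 kN·m
Superposition: M = Σ M_i = 24344/1125 kN·m ≈ 21.639111 kN·m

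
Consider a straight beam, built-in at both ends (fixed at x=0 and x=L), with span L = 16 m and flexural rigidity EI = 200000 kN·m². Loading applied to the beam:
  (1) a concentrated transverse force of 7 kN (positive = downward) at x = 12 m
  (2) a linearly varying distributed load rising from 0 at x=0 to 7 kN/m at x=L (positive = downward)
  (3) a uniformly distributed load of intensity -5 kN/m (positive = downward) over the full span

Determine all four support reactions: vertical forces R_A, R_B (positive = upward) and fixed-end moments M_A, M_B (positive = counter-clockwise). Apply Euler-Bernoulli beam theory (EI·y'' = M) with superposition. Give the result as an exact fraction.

Load 1 — point force P=7 kN at a=12 m (b=L-a=4):
  R_A = Pb²(3a+b)/L³ = 7·4²·(3·12+4)/16³ = 35/32 kN
  M_A = Pab²/L² = 7·12·4²/16² = 21/4 kN·m
  R_B = Pa²(a+3b)/L³ = 7·12²·(12+3·4)/16³ = 189/32 kN
  M_B = -Pa²b/L² = -7·12²·4/16² = -63/4 kN·m
Load 2 — triangular load w₀=7 kN/m (0→w₀ over full span):
  R_A = 3w₀L/20 = 3·7·16/20 = 84/5 kN
  M_A = w₀L²/30 = 7·16²/30 = 896/15 kN·m
  R_B = 7w₀L/20 = 7·7·16/20 = 196/5 kN
  M_B = -w₀L²/20 = -7·16²/20 = -448/5 kN·m
Load 3 — uniform load w=-5 kN/m over full span:
  R_A = wL/2 = (-5)·16/2 = -40 kN
  M_A = wL²/12 = (-5)·16²/12 = -320/3 kN·m
  R_B = wL/2 = (-5)·16/2 = -40 kN
  M_B = -wL²/12 = -(-5)·16²/12 = 320/3 kN·m
Superposition: R_A = -3537/160 kN, M_A = -2501/60 kN·m, R_B = 817/160 kN, M_B = 79/60 kN·m

R_A = -3537/160 kN, M_A = -2501/60 kN·m, R_B = 817/160 kN, M_B = 79/60 kN·m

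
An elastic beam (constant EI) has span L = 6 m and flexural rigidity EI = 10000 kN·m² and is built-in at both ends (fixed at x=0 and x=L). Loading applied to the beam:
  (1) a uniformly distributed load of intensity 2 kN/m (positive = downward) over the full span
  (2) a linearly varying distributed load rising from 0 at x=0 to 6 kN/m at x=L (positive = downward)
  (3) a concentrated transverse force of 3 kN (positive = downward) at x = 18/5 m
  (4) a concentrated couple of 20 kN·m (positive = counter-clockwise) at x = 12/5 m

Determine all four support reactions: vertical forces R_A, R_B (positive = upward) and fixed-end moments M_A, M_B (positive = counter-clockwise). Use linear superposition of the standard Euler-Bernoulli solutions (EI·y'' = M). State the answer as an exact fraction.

Load 1 — uniform load w=2 kN/m over full span:
  R_A = wL/2 = 2·6/2 = 6 kN
  M_A = wL²/12 = 2·6²/12 = 6 kN·m
  R_B = wL/2 = 2·6/2 = 6 kN
  M_B = -wL²/12 = -2·6²/12 = -6 kN·m
Load 2 — triangular load w₀=6 kN/m (0→w₀ over full span):
  R_A = 3w₀L/20 = 3·6·6/20 = 27/5 kN
  M_A = w₀L²/30 = 6·6²/30 = 36/5 kN·m
  R_B = 7w₀L/20 = 7·6·6/20 = 63/5 kN
  M_B = -w₀L²/20 = -6·6²/20 = -54/5 kN·m
Load 3 — point force P=3 kN at a=18/5 m (b=L-a=12/5):
  R_A = Pb²(3a+b)/L³ = 3·(12/5)²·(3·(18/5)+(12/5))/6³ = 132/125 kN
  M_A = Pab²/L² = 3·(18/5)·(12/5)²/6² = 216/125 kN·m
  R_B = Pa²(a+3b)/L³ = 3·(18/5)²·((18/5)+3·(12/5))/6³ = 243/125 kN
  M_B = -Pa²b/L² = -3·(18/5)²·(12/5)/6² = -324/125 kN·m
Load 4 — applied couple M₀=20 kN·m at a=12/5 m (b=L-a=18/5):
  R_A = 6M₀ab/L³ = 6·20·(12/5)·(18/5)/6³ = 24/5 kN
  M_A = M₀b(2a-b)/L² = 20·(18/5)·(2·(12/5)-(18/5))/6² = 12/5 kN·m
  R_B = -6M₀ab/L³ = -6·20·(12/5)·(18/5)/6³ = -24/5 kN
  M_B = M₀a(2b-a)/L² = 20·(12/5)·(2·(18/5)-(12/5))/6² = 32/5 kN·m
Superposition: R_A = 2157/125 kN, M_A = 2166/125 kN·m, R_B = 1968/125 kN, M_B = -1624/125 kN·m

R_A = 2157/125 kN, M_A = 2166/125 kN·m, R_B = 1968/125 kN, M_B = -1624/125 kN·m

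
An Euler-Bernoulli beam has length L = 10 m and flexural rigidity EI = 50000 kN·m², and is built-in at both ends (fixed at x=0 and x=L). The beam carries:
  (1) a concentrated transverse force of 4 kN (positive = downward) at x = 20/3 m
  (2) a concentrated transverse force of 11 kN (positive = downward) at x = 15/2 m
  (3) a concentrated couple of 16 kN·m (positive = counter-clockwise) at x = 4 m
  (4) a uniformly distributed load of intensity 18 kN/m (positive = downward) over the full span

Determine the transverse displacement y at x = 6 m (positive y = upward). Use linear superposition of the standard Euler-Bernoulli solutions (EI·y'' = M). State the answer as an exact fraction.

y(6) = -925107/100000000 m

Load 1 — point force P=4 kN at a=20/3 m (b=L-a=10/3):
  y_1 = -Pb²x²(3aL-(3a+b)x)/(6L³EI)  [x≤a] = -4·(10/3)²·6²·(3·(20/3)·10-(3·(20/3)+(10/3))·6)/(6·10³·50000) = -1/3125 m
Load 2 — point force P=11 kN at a=15/2 m (b=L-a=5/2):
  y_2 = -Pb²x²(3aL-(3a+b)x)/(6L³EI)  [x≤a] = -11·(5/2)²·6²·(3·(15/2)·10-(3·(15/2)+(5/2))·6)/(6·10³·50000) = -99/160000 m
Load 3 — applied couple M₀=16 kN·m at a=4 m (b=L-a=6):
  y_3 = (R_Ax³/6 - M_Ax²/2 - M₀(x-a)²/2)/EI  [x>a] with R_A=288/125, M_A=48/25 = ((288/125)·6³/6 - (48/25)·6²/2 - 16·(6-4)²/2)/50000 = 128/390625 m
Load 4 — uniform load w=18 kN/m over full span:
  y_4 = -wx²(L-x)²/(24EI) = -18·6²·(10-6)²/(24·50000) = -27/3125 m
Superposition: y = Σ y_i = -925107/100000000 m ≈ -0.009251 m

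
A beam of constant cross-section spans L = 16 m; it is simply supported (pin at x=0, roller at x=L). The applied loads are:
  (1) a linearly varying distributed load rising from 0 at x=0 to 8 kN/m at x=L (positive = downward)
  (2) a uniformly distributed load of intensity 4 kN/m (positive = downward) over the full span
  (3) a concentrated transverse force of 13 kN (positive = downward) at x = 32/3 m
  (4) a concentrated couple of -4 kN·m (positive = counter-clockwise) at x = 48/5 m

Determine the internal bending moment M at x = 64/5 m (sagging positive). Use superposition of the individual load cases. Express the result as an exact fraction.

Load 1 — triangular load w₀=8 kN/m (0→w₀ over full span):
  M_1 = w₀Lx/6 - w₀x³/(6L) = 8·16·(64/5)/6 - 8·(64/5)³/(6·16) = 12288/125 kN·m
Load 2 — uniform load w=4 kN/m over full span:
  M_2 = wx(L-x)/2 = 4·(64/5)·(16-(64/5))/2 = 2048/25 kN·m
Load 3 — point force P=13 kN at a=32/3 m (b=L-a=16/3):
  M_3 = Pa(L-x)/L  [x>a] = 13·(32/3)·(16-(64/5))/16 = 416/15 kN·m
Load 4 — applied couple M₀=-4 kN·m at a=48/5 m (b=L-a=32/5):
  M_4 = M₀x/L - M₀  [x>a] = (-4)·(64/5)/16 - (-4) = 4/5 kN·m
Superposition: M = Σ M_i = 78284/375 kN·m ≈ 208.757333 kN·m

M(64/5) = 78284/375 kN·m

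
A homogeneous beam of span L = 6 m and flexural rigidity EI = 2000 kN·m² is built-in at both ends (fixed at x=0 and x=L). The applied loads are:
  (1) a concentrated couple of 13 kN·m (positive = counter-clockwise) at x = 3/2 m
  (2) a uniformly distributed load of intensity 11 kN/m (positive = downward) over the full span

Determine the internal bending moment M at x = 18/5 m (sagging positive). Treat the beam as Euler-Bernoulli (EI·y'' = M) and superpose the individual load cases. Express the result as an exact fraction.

Load 1 — applied couple M₀=13 kN·m at a=3/2 m (b=L-a=9/2):
  M_1 = R_Ax - M_A - M₀  [x>a] with R_A=39/16, M_A=-39/16 = (39/16)·(18/5) - (-39/16) - 13 = -143/80 kN·m
Load 2 — uniform load w=11 kN/m over full span:
  M_2 = wLx/2 - wL²/12 - wx²/2 = 11·6·(18/5)/2 - 11·6²/12 - 11·(18/5)²/2 = 363/25 kN·m
Superposition: M = Σ M_i = 5093/400 kN·m ≈ 12.732500 kN·m

M(18/5) = 5093/400 kN·m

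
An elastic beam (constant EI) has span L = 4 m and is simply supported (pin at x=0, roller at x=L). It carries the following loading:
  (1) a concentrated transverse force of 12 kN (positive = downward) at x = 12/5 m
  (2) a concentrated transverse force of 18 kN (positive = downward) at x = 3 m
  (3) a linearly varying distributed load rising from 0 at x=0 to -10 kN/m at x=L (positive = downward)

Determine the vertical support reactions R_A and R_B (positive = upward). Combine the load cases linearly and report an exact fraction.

Load 1 — point force P=12 kN at a=12/5 m (b=L-a=8/5):
  R_A = Pb/L = 12·(8/5)/4 = 24/5 kN
  R_B = Pa/L = 12·(12/5)/4 = 36/5 kN
Load 2 — point force P=18 kN at a=3 m (b=L-a=1):
  R_A = Pb/L = 18·1/4 = 9/2 kN
  R_B = Pa/L = 18·3/4 = 27/2 kN
Load 3 — triangular load w₀=-10 kN/m (0→w₀ over full span):
  R_A = w₀L/6 = (-10)·4/6 = -20/3 kN
  R_B = w₀L/3 = (-10)·4/3 = -40/3 kN
Superposition: R_A = 79/30 kN, R_B = 221/30 kN

R_A = 79/30 kN, R_B = 221/30 kN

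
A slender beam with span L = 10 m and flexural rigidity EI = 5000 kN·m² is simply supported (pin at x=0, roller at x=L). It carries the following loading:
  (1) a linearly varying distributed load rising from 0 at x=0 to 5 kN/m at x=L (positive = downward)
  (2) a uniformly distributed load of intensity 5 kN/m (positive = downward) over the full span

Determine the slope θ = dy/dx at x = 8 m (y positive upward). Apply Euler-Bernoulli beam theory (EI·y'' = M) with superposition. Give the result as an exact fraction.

θ(8) = 1121/22500 rad

Load 1 — triangular load w₀=5 kN/m (0→w₀ over full span):
  θ_1 = -w₀(7L⁴-30L²x²+15x⁴)/(360LEI) = -5·(7·10⁴-30·10²·8²+15·8⁴)/(360·10·5000) = 757/45000 rad
Load 2 — uniform load w=5 kN/m over full span:
  θ_2 = -w(L³-6Lx²+4x³)/(24EI) = -5·(10³-6·10·8²+4·8³)/(24·5000) = 33/1000 rad
Superposition: θ = Σ θ_i = 1121/22500 rad ≈ 0.049822 rad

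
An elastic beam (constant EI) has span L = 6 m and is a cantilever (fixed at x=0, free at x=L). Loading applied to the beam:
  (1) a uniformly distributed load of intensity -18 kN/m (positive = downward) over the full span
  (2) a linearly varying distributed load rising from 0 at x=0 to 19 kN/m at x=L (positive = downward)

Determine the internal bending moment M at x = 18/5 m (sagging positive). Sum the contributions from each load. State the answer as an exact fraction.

M(18/5) = 552/125 kN·m

Load 1 — uniform load w=-18 kN/m over full span:
  M_1 = -w(L-x)²/2 = -(-18)·(6-(18/5))²/2 = 1296/25 kN·m
Load 2 — triangular load w₀=19 kN/m (0→w₀ over full span):
  M_2 = w₀Lx/2 - w₀L²/3 - w₀x³/(6L) = 19·6·(18/5)/2 - 19·6²/3 - 19·(18/5)³/(6·6) = -5928/125 kN·m
Superposition: M = Σ M_i = 552/125 kN·m ≈ 4.416000 kN·m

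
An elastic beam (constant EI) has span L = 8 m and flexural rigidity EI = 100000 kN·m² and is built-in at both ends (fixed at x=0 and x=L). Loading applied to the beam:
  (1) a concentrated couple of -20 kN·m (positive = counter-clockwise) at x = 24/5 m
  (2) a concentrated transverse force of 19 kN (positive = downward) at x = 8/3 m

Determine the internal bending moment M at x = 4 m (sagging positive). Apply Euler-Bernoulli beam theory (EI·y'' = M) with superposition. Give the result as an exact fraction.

Load 1 — applied couple M₀=-20 kN·m at a=24/5 m (b=L-a=16/5):
  M_1 = R_Ax - M_A  [x≤a] with R_A=-18/5, M_A=-32/5 = (-18/5)·4 - (-32/5) = -8 kN·m
Load 2 — point force P=19 kN at a=8/3 m (b=L-a=16/3):
  M_2 = Pa²(a+3b)(L-x)/L³ - Pa²b/L²  [x>a] = 19·(8/3)²·((8/3)+3·(16/3))·(8-4)/8³ - 19·(8/3)²·(16/3)/8² = 76/9 kN·m
Superposition: M = Σ M_i = 4/9 kN·m ≈ 0.444444 kN·m

M(4) = 4/9 kN·m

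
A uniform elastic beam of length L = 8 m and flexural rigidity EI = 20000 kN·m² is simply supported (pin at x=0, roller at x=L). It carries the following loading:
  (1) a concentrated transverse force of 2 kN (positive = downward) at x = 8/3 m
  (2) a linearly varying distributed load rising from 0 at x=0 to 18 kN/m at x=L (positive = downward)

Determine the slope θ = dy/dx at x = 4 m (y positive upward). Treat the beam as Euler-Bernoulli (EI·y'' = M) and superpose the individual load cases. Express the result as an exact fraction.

Load 1 — point force P=2 kN at a=8/3 m (b=L-a=16/3):
  θ_1 = -Pa(2L²-6Lx+3x²+a²)/(6LEI)  [x>a] = -2·(8/3)·(2·8²-6·8·4+3·4²+(8/3)²)/(6·8·20000) = 1/20250 rad
Load 2 — triangular load w₀=18 kN/m (0→w₀ over full span):
  θ_2 = -w₀(7L⁴-30L²x²+15x⁴)/(360LEI) = -18·(7·8⁴-30·8²·4²+15·4⁴)/(360·8·20000) = -7/12500 rad
Superposition: θ = Σ θ_i = -517/1012500 rad ≈ -0.000511 rad

θ(4) = -517/1012500 rad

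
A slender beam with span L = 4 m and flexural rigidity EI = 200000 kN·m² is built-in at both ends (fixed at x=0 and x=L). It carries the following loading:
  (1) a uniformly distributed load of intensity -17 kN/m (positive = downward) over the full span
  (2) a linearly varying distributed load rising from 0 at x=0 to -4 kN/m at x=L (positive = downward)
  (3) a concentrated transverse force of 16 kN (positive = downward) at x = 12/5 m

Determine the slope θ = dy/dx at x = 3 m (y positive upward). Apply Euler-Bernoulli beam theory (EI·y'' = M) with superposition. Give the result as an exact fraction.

θ(3) = -5493/200000000 rad

Load 1 — uniform load w=-17 kN/m over full span:
  θ_1 = -wx(L-x)(L-2x)/(12EI) = -(-17)·3·(4-3)·(4-2·3)/(12·200000) = -17/400000 rad
Load 2 — triangular load w₀=-4 kN/m (0→w₀ over full span):
  θ_2 = -w₀(2x(L-x)(L-2x)(x+2L)+x²(L-x)²)/(120LEI) = -(-4)·(2·3·(4-3)·(4-2·3)·(3+2·4)+3²·(4-3)²)/(120·4·200000) = -41/8000000 rad
Load 3 — point force P=16 kN at a=12/5 m (b=L-a=8/5):
  θ_3 = Pa²(L-x)(2bL-(3b+a)(L-x))/(2L³EI)  [x>a] = 16·(12/5)²·(4-3)·(2·(8/5)·4-(3·(8/5)+(12/5))·(4-3))/(2·4³·200000) = 63/3125000 rad
Superposition: θ = Σ θ_i = -5493/200000000 rad ≈ -0.000027 rad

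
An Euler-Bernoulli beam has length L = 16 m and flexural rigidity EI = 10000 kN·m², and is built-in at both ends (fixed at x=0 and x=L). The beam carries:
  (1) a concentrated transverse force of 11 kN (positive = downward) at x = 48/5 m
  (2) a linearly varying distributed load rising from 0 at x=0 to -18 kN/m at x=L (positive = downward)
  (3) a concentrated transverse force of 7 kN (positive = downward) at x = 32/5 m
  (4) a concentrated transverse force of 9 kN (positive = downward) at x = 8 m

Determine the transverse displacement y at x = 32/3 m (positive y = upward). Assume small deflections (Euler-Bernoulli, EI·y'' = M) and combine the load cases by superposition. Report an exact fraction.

y(32/3) = 185936/2109375 m

Load 1 — point force P=11 kN at a=48/5 m (b=L-a=32/5):
  y_1 = -Pa²(L-x)²(3bL-(3b+a)(L-x))/(6L³EI)  [x>a] = -11·(48/5)²·(16-(32/3))²·(3·(32/5)·16-(3·(32/5)+(48/5))·(16-(32/3)))/(6·16³·10000) = -1408/78125 m
Load 2 — triangular load w₀=-18 kN/m (0→w₀ over full span):
  y_2 = -w₀x²(L-x)²(x+2L)/(120LEI) = -(-18)·(32/3)²·(16-(32/3))²·((32/3)+2·16)/(120·16·10000) = 32768/253125 m
Load 3 — point force P=7 kN at a=32/5 m (b=L-a=48/5):
  y_3 = -Pa²(L-x)²(3bL-(3b+a)(L-x))/(6L³EI)  [x>a] = -7·(32/5)²·(16-(32/3))²·(3·(48/5)·16-(3·(48/5)+(32/5))·(16-(32/3)))/(6·16³·10000) = -57344/6328125 m
Load 4 — point force P=9 kN at a=8 m (b=L-a=8):
  y_4 = -Pa²(L-x)²(3bL-(3b+a)(L-x))/(6L³EI)  [x>a] = -9·8²·(16-(32/3))²·(3·8·16-(3·8+8)·(16-(32/3)))/(6·16³·10000) = -16/1125 m
Superposition: y = Σ y_i = 185936/2109375 m ≈ 0.088147 m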